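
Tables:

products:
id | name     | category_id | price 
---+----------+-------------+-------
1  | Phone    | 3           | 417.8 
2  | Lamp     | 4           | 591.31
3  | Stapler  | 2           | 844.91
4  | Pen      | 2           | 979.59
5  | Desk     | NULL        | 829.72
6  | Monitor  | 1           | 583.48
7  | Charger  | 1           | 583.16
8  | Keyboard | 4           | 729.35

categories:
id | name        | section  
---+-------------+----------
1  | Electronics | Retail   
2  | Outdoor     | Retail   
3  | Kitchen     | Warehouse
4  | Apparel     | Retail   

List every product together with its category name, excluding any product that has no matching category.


INNER JOIN keeps only products rows whose category_id matches an id in categories. Walk through each product:
  - product 1 (Phone): category_id=3 -> matches Kitchen
  - product 2 (Lamp): category_id=4 -> matches Apparel
  - product 3 (Stapler): category_id=2 -> matches Outdoor
  - product 4 (Pen): category_id=2 -> matches Outdoor
  - product 5 (Desk): category_id=NULL, no match -> dropped
  - product 6 (Monitor): category_id=1 -> matches Electronics
  - product 7 (Charger): category_id=1 -> matches Electronics
  - product 8 (Keyboard): category_id=4 -> matches Apparel
So 1 of 8 rows is dropped.

SQL:
SELECT a.name, b.name AS category
FROM products a
INNER JOIN categories b ON a.category_id = b.id

Result:
name     | category   
---------+------------
Phone    | Kitchen    
Lamp     | Apparel    
Stapler  | Outdoor    
Pen      | Outdoor    
Monitor  | Electronics
Charger  | Electronics
Keyboard | Apparel    


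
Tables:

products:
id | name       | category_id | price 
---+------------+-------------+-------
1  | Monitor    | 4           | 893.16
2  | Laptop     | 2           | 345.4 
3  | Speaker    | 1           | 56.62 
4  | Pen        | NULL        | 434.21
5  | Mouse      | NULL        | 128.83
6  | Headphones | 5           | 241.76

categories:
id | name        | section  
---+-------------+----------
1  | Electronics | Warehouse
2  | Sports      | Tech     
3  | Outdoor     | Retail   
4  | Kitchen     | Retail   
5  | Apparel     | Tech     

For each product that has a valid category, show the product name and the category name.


INNER JOIN keeps only products rows whose category_id matches an id in categories. Walk through each product:
  - product 1 (Monitor): category_id=4 -> matches Kitchen
  - product 2 (Laptop): category_id=2 -> matches Sports
  - product 3 (Speaker): category_id=1 -> matches Electronics
  - product 4 (Pen): category_id=NULL, no match -> dropped
  - product 5 (Mouse): category_id=NULL, no match -> dropped
  - product 6 (Headphones): category_id=5 -> matches Apparel
So 2 of 6 rows are dropped.

SQL:
SELECT a.name, b.name AS category
FROM products a
INNER JOIN categories b ON a.category_id = b.id

Result:
name       | category   
-----------+------------
Monitor    | Kitchen    
Laptop     | Sports     
Speaker    | Electronics
Headphones | Apparel    


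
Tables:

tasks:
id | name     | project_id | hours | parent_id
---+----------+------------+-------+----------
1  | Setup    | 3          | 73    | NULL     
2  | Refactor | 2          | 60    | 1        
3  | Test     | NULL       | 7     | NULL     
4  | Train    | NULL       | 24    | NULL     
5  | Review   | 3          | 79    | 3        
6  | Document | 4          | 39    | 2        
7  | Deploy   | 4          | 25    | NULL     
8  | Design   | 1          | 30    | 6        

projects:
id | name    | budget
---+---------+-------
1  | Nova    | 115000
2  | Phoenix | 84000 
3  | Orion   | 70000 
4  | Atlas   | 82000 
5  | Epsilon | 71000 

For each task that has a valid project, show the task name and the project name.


INNER JOIN keeps only tasks rows whose project_id matches an id in projects. Walk through each task:
  - task 1 (Setup): project_id=3 -> matches Orion
  - task 2 (Refactor): project_id=2 -> matches Phoenix
  - task 3 (Test): project_id=NULL, no match -> dropped
  - task 4 (Train): project_id=NULL, no match -> dropped
  - task 5 (Review): project_id=3 -> matches Orion
  - task 6 (Document): project_id=4 -> matches Atlas
  - task 7 (Deploy): project_id=4 -> matches Atlas
  - task 8 (Design): project_id=1 -> matches Nova
So 2 of 8 rows are dropped.

SQL:
SELECT a.name, b.name AS project
FROM tasks a
INNER JOIN projects b ON a.project_id = b.id

Result:
name     | project
---------+--------
Setup    | Orion  
Refactor | Phoenix
Review   | Orion  
Document | Atlas  
Deploy   | Atlas  
Design   | Nova   


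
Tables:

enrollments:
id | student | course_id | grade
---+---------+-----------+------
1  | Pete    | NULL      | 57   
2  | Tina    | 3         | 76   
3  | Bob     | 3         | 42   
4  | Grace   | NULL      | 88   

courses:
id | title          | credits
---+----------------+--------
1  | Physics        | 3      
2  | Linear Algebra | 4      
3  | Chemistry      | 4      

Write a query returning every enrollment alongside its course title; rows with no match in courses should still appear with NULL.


LEFT JOIN keeps every row from enrollments (the left table); where course_id has no match in courses, the course columns become NULL. Walk through each enrollment:
  - enrollment 1 (Pete): course_id=NULL, no match -> kept with NULL
  - enrollment 2 (Tina): course_id=3 -> matches Chemistry
  - enrollment 3 (Bob): course_id=3 -> matches Chemistry
  - enrollment 4 (Grace): course_id=NULL, no match -> kept with NULL
All 4 rows appear; 2 have NULL course.

SQL:
SELECT a.student, b.title AS course
FROM enrollments a
LEFT JOIN courses b ON a.course_id = b.id

Result:
student | course   
--------+----------
Pete    | NULL     
Tina    | Chemistry
Bob     | Chemistry
Grace   | NULL     


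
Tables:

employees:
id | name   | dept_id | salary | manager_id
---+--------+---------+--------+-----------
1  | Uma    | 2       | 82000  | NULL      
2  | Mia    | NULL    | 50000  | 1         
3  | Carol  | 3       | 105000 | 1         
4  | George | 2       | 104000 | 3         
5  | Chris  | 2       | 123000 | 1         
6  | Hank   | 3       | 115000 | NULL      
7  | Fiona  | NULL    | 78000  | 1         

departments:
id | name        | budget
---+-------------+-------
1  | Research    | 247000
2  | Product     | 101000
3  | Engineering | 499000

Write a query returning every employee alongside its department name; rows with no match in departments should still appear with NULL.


LEFT JOIN keeps every row from employees (the left table); where dept_id has no match in departments, the department columns become NULL. Walk through each employee:
  - employee 1 (Uma): dept_id=2 -> matches Product
  - employee 2 (Mia): dept_id=NULL, no match -> kept with NULL
  - employee 3 (Carol): dept_id=3 -> matches Engineering
  - employee 4 (George): dept_id=2 -> matches Product
  - employee 5 (Chris): dept_id=2 -> matches Product
  - employee 6 (Hank): dept_id=3 -> matches Engineering
  - employee 7 (Fiona): dept_id=NULL, no match -> kept with NULL
All 7 rows appear; 2 have NULL department.

SQL:
SELECT a.name, b.name AS department
FROM employees a
LEFT JOIN departments b ON a.dept_id = b.id

Result:
name   | department 
-------+------------
Uma    | Product    
Mia    | NULL       
Carol  | Engineering
George | Product    
Chris  | Product    
Hank   | Engineering
Fiona  | NULL       


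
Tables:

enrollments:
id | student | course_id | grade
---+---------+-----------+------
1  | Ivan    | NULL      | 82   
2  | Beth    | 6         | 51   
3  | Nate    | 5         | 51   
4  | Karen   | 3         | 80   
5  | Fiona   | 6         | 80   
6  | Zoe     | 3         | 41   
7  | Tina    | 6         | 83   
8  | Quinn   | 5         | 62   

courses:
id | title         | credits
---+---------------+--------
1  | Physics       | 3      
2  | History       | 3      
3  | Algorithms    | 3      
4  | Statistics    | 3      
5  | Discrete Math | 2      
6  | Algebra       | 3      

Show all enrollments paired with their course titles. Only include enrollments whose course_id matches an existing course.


INNER JOIN keeps only enrollments rows whose course_id matches an id in courses. Walk through each enrollment:
  - enrollment 1 (Ivan): course_id=NULL, no match -> dropped
  - enrollment 2 (Beth): course_id=6 -> matches Algebra
  - enrollment 3 (Nate): course_id=5 -> matches Discrete Math
  - enrollment 4 (Karen): course_id=3 -> matches Algorithms
  - enrollment 5 (Fiona): course_id=6 -> matches Algebra
  - enrollment 6 (Zoe): course_id=3 -> matches Algorithms
  - enrollment 7 (Tina): course_id=6 -> matches Algebra
  - enrollment 8 (Quinn): course_id=5 -> matches Discrete Math
So 1 of 8 rows is dropped.

SQL:
SELECT a.student, b.title AS course
FROM enrollments a
INNER JOIN courses b ON a.course_id = b.id

Result:
student | course       
--------+--------------
Beth    | Algebra      
Nate    | Discrete Math
Karen   | Algorithms   
Fiona   | Algebra      
Zoe     | Algorithms   
Tina    | Algebra      
Quinn   | Discrete Math


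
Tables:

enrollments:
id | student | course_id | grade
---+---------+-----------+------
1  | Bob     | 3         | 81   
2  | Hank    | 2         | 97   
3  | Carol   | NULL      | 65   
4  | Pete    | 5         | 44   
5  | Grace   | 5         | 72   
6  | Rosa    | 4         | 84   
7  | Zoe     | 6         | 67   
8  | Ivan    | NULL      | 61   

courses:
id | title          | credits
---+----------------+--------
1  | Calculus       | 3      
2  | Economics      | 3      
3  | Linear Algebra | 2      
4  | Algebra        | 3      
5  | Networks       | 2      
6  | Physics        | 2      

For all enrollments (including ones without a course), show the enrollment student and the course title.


LEFT JOIN keeps every row from enrollments (the left table); where course_id has no match in courses, the course columns become NULL. Walk through each enrollment:
  - enrollment 1 (Bob): course_id=3 -> matches Linear Algebra
  - enrollment 2 (Hank): course_id=2 -> matches Economics
  - enrollment 3 (Carol): course_id=NULL, no match -> kept with NULL
  - enrollment 4 (Pete): course_id=5 -> matches Networks
  - enrollment 5 (Grace): course_id=5 -> matches Networks
  - enrollment 6 (Rosa): course_id=4 -> matches Algebra
  - enrollment 7 (Zoe): course_id=6 -> matches Physics
  - enrollment 8 (Ivan): course_id=NULL, no match -> kept with NULL
All 8 rows appear; 2 have NULL course.

SQL:
SELECT a.student, b.title AS course
FROM enrollments a
LEFT JOIN courses b ON a.course_id = b.id

Result:
student | course        
--------+---------------
Bob     | Linear Algebra
Hank    | Economics     
Carol   | NULL          
Pete    | Networks      
Grace   | Networks      
Rosa    | Algebra       
Zoe     | Physics       
Ivan    | NULL          


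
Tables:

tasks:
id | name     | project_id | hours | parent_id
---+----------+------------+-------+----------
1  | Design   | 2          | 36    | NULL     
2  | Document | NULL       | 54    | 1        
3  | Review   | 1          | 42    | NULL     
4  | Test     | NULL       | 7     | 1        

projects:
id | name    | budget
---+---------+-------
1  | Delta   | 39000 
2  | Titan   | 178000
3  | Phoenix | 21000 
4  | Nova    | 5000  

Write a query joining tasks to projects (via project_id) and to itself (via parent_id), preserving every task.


Two LEFT JOINs from the same base table tasks: one to projects via project_id, one to tasks itself via parent_id. Both are LEFT so every task is preserved.
Match against projects:
  - task 1 (Design): project_id=2 -> matches Titan
  - task 2 (Document): project_id=NULL, no match -> kept with NULL
  - task 3 (Review): project_id=1 -> matches Delta
  - task 4 (Test): project_id=NULL, no match -> kept with NULL
Match against tasks (self):
  - task 1 (Design): parent_id=NULL -> NULL
  - task 2 (Document): parent_id=1 -> Design
  - task 3 (Review): parent_id=NULL -> NULL
  - task 4 (Test): parent_id=1 -> Design

SQL:
SELECT a.name, b.name AS project, c.name AS parent
FROM tasks a
LEFT JOIN projects b ON a.project_id = b.id
LEFT JOIN tasks c ON a.parent_id = c.id

Result:
name     | project | parent
---------+---------+-------
Design   | Titan   | NULL  
Document | NULL    | Design
Review   | Delta   | NULL  
Test     | NULL    | Design


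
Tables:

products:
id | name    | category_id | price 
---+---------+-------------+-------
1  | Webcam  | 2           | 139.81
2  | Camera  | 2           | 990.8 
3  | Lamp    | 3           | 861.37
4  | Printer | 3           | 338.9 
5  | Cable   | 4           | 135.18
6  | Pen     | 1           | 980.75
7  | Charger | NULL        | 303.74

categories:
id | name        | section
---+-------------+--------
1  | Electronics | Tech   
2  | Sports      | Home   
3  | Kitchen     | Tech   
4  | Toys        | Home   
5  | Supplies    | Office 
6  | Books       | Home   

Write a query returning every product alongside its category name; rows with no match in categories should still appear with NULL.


LEFT JOIN keeps every row from products (the left table); where category_id has no match in categories, the category columns become NULL. Walk through each product:
  - product 1 (Webcam): category_id=2 -> matches Sports
  - product 2 (Camera): category_id=2 -> matches Sports
  - product 3 (Lamp): category_id=3 -> matches Kitchen
  - product 4 (Printer): category_id=3 -> matches Kitchen
  - product 5 (Cable): category_id=4 -> matches Toys
  - product 6 (Pen): category_id=1 -> matches Electronics
  - product 7 (Charger): category_id=NULL, no match -> kept with NULL
All 7 rows appear; 1 has NULL category.

SQL:
SELECT a.name, b.name AS category
FROM products a
LEFT JOIN categories b ON a.category_id = b.id

Result:
name    | category   
--------+------------
Webcam  | Sports     
Camera  | Sports     
Lamp    | Kitchen    
Printer | Kitchen    
Cable   | Toys       
Pen     | Electronics
Charger | NULL       


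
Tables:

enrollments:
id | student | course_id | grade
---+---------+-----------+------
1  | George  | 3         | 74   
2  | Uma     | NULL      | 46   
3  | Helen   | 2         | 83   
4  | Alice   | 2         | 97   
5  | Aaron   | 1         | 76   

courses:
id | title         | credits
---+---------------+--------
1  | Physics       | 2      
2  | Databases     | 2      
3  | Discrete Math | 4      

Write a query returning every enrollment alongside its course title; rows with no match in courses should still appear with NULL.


LEFT JOIN keeps every row from enrollments (the left table); where course_id has no match in courses, the course columns become NULL. Walk through each enrollment:
  - enrollment 1 (George): course_id=3 -> matches Discrete Math
  - enrollment 2 (Uma): course_id=NULL, no match -> kept with NULL
  - enrollment 3 (Helen): course_id=2 -> matches Databases
  - enrollment 4 (Alice): course_id=2 -> matches Databases
  - enrollment 5 (Aaron): course_id=1 -> matches Physics
All 5 rows appear; 1 has NULL course.

SQL:
SELECT a.student, b.title AS course
FROM enrollments a
LEFT JOIN courses b ON a.course_id = b.id

Result:
student | course       
--------+--------------
George  | Discrete Math
Uma     | NULL         
Helen   | Databases    
Alice   | Databases    
Aaron   | Physics      


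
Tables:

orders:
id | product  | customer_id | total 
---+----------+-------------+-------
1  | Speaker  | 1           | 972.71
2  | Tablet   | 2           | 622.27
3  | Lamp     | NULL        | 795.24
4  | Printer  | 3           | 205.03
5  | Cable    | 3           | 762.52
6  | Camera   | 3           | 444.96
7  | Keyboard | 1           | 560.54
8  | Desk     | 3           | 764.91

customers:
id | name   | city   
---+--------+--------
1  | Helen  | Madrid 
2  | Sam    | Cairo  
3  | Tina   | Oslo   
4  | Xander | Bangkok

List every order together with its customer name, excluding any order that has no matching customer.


INNER JOIN keeps only orders rows whose customer_id matches an id in customers. Walk through each order:
  - order 1 (Speaker): customer_id=1 -> matches Helen
  - order 2 (Tablet): customer_id=2 -> matches Sam
  - order 3 (Lamp): customer_id=NULL, no match -> dropped
  - order 4 (Printer): customer_id=3 -> matches Tina
  - order 5 (Cable): customer_id=3 -> matches Tina
  - order 6 (Camera): customer_id=3 -> matches Tina
  - order 7 (Keyboard): customer_id=1 -> matches Helen
  - order 8 (Desk): customer_id=3 -> matches Tina
So 1 of 8 rows is dropped.

SQL:
SELECT a.product, b.name AS customer
FROM orders a
INNER JOIN customers b ON a.customer_id = b.id

Result:
product  | customer
---------+---------
Speaker  | Helen   
Tablet   | Sam     
Printer  | Tina    
Cable    | Tina    
Camera   | Tina    
Keyboard | Helen   
Desk     | Tina    


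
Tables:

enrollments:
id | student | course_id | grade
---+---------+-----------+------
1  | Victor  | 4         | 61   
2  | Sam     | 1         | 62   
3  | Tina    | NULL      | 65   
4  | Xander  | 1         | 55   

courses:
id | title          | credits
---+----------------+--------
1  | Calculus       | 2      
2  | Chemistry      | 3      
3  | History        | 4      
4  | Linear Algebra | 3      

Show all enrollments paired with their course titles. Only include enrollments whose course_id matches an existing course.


INNER JOIN keeps only enrollments rows whose course_id matches an id in courses. Walk through each enrollment:
  - enrollment 1 (Victor): course_id=4 -> matches Linear Algebra
  - enrollment 2 (Sam): course_id=1 -> matches Calculus
  - enrollment 3 (Tina): course_id=NULL, no match -> dropped
  - enrollment 4 (Xander): course_id=1 -> matches Calculus
So 1 of 4 rows is dropped.

SQL:
SELECT a.student, b.title AS course
FROM enrollments a
INNER JOIN courses b ON a.course_id = b.id

Result:
student | course        
--------+---------------
Victor  | Linear Algebra
Sam     | Calculus      
Xander  | Calculus      


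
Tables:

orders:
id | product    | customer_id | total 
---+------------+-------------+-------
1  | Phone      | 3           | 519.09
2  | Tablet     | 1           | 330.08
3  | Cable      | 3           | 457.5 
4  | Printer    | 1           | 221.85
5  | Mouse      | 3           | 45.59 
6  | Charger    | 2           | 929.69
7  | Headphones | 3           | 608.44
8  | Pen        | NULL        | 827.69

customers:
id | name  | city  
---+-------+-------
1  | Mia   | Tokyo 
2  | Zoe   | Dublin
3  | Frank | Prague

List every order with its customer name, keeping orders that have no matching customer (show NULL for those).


LEFT JOIN keeps every row from orders (the left table); where customer_id has no match in customers, the customer columns become NULL. Walk through each order:
  - order 1 (Phone): customer_id=3 -> matches Frank
  - order 2 (Tablet): customer_id=1 -> matches Mia
  - order 3 (Cable): customer_id=3 -> matches Frank
  - order 4 (Printer): customer_id=1 -> matches Mia
  - order 5 (Mouse): customer_id=3 -> matches Frank
  - order 6 (Charger): customer_id=2 -> matches Zoe
  - order 7 (Headphones): customer_id=3 -> matches Frank
  - order 8 (Pen): customer_id=NULL, no match -> kept with NULL
All 8 rows appear; 1 has NULL customer.

SQL:
SELECT a.product, b.name AS customer
FROM orders a
LEFT JOIN customers b ON a.customer_id = b.id

Result:
product    | customer
-----------+---------
Phone      | Frank   
Tablet     | Mia     
Cable      | Frank   
Printer    | Mia     
Mouse      | Frank   
Charger    | Zoe     
Headphones | Frank   
Pen        | NULL    


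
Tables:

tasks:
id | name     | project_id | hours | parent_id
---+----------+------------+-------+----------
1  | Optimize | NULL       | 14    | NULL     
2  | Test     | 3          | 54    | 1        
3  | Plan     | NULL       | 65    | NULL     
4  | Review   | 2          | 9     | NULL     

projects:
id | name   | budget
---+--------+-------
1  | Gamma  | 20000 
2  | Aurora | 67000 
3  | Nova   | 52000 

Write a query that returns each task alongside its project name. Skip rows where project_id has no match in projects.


INNER JOIN keeps only tasks rows whose project_id matches an id in projects. Walk through each task:
  - task 1 (Optimize): project_id=NULL, no match -> dropped
  - task 2 (Test): project_id=3 -> matches Nova
  - task 3 (Plan): project_id=NULL, no match -> dropped
  - task 4 (Review): project_id=2 -> matches Aurora
So 2 of 4 rows are dropped.

SQL:
SELECT a.name, b.name AS project
FROM tasks a
INNER JOIN projects b ON a.project_id = b.id

Result:
name   | project
-------+--------
Test   | Nova   
Review | Aurora 


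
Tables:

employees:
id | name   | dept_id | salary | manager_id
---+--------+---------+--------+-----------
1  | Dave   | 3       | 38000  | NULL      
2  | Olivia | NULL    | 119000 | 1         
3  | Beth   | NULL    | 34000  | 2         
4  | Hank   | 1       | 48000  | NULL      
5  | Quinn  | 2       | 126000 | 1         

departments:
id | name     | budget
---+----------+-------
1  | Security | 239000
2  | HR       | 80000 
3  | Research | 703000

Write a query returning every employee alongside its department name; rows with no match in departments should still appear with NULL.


LEFT JOIN keeps every row from employees (the left table); where dept_id has no match in departments, the department columns become NULL. Walk through each employee:
  - employee 1 (Dave): dept_id=3 -> matches Research
  - employee 2 (Olivia): dept_id=NULL, no match -> kept with NULL
  - employee 3 (Beth): dept_id=NULL, no match -> kept with NULL
  - employee 4 (Hank): dept_id=1 -> matches Security
  - employee 5 (Quinn): dept_id=2 -> matches HR
All 5 rows appear; 2 have NULL department.

SQL:
SELECT a.name, b.name AS department
FROM employees a
LEFT JOIN departments b ON a.dept_id = b.id

Result:
name   | department
-------+-----------
Dave   | Research  
Olivia | NULL      
Beth   | NULL      
Hank   | Security  
Quinn  | HR        


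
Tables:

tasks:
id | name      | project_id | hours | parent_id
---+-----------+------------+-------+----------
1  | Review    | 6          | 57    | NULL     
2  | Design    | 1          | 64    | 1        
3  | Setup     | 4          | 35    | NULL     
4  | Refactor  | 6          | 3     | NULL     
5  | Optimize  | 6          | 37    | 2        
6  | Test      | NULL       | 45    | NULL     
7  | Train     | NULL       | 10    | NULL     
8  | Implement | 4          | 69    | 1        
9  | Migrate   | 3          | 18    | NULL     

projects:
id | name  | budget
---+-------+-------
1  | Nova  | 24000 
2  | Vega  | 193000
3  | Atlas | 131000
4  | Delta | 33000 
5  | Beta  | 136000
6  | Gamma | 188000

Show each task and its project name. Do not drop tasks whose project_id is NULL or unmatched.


LEFT JOIN keeps every row from tasks (the left table); where project_id has no match in projects, the project columns become NULL. Walk through each task:
  - task 1 (Review): project_id=6 -> matches Gamma
  - task 2 (Design): project_id=1 -> matches Nova
  - task 3 (Setup): project_id=4 -> matches Delta
  - task 4 (Refactor): project_id=6 -> matches Gamma
  - task 5 (Optimize): project_id=6 -> matches Gamma
  - task 6 (Test): project_id=NULL, no match -> kept with NULL
  - task 7 (Train): project_id=NULL, no match -> kept with NULL
  - task 8 (Implement): project_id=4 -> matches Delta
  - task 9 (Migrate): project_id=3 -> matches Atlas
All 9 rows appear; 2 have NULL project.

SQL:
SELECT a.name, b.name AS project
FROM tasks a
LEFT JOIN projects b ON a.project_id = b.id

Result:
name      | project
----------+--------
Review    | Gamma  
Design    | Nova   
Setup     | Delta  
Refactor  | Gamma  
Optimize  | Gamma  
Test      | NULL   
Train     | NULL   
Implement | Delta  
Migrate   | Atlas  


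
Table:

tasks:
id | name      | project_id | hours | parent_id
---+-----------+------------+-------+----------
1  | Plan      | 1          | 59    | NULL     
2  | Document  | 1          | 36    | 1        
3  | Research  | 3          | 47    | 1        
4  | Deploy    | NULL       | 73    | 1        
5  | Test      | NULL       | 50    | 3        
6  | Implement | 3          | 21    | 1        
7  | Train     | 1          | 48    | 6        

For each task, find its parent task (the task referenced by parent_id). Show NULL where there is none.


This is a self-join: tasks is joined to a second copy of itself, matching each row's parent_id to another row's id. Use LEFT JOIN so rows with parent_id=NULL are kept.
  - task 1 (Plan): parent_id=NULL -> NULL
  - task 2 (Document): parent_id=1 -> Plan
  - task 3 (Research): parent_id=1 -> Plan
  - task 4 (Deploy): parent_id=1 -> Plan
  - task 5 (Test): parent_id=3 -> Research
  - task 6 (Implement): parent_id=1 -> Plan
  - task 7 (Train): parent_id=6 -> Implement

SQL:
SELECT a.name AS item, b.name AS parent
FROM tasks a
LEFT JOIN tasks b ON a.parent_id = b.id

Result:
item      | parent   
----------+----------
Plan      | NULL     
Document  | Plan     
Research  | Plan     
Deploy    | Plan     
Test      | Research 
Implement | Plan     
Train     | Implement


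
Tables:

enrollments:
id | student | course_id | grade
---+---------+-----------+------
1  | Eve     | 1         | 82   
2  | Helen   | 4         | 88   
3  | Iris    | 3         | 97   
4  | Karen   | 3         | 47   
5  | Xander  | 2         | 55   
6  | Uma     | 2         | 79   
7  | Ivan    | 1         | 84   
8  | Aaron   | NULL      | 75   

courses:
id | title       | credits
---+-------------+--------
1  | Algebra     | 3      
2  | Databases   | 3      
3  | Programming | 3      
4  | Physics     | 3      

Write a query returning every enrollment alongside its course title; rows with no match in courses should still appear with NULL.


LEFT JOIN keeps every row from enrollments (the left table); where course_id has no match in courses, the course columns become NULL. Walk through each enrollment:
  - enrollment 1 (Eve): course_id=1 -> matches Algebra
  - enrollment 2 (Helen): course_id=4 -> matches Physics
  - enrollment 3 (Iris): course_id=3 -> matches Programming
  - enrollment 4 (Karen): course_id=3 -> matches Programming
  - enrollment 5 (Xander): course_id=2 -> matches Databases
  - enrollment 6 (Uma): course_id=2 -> matches Databases
  - enrollment 7 (Ivan): course_id=1 -> matches Algebra
  - enrollment 8 (Aaron): course_id=NULL, no match -> kept with NULL
All 8 rows appear; 1 has NULL course.

SQL:
SELECT a.student, b.title AS course
FROM enrollments a
LEFT JOIN courses b ON a.course_id = b.id

Result:
student | course     
--------+------------
Eve     | Algebra    
Helen   | Physics    
Iris    | Programming
Karen   | Programming
Xander  | Databases  
Uma     | Databases  
Ivan    | Algebra    
Aaron   | NULL       


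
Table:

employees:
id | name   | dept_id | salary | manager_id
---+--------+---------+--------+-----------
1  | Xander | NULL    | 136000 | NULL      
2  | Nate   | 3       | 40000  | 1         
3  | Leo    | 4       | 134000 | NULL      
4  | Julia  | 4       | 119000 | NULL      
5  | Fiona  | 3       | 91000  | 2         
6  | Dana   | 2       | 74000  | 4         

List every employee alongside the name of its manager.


This is a self-join: employees is joined to a second copy of itself, matching each row's manager_id to another row's id. Use LEFT JOIN so rows with manager_id=NULL are kept.
  - employee 1 (Xander): manager_id=NULL -> NULL
  - employee 2 (Nate): manager_id=1 -> Xander
  - employee 3 (Leo): manager_id=NULL -> NULL
  - employee 4 (Julia): manager_id=NULL -> NULL
  - employee 5 (Fiona): manager_id=2 -> Nate
  - employee 6 (Dana): manager_id=4 -> Julia

SQL:
SELECT a.name AS item, b.name AS manager
FROM employees a
LEFT JOIN employees b ON a.manager_id = b.id

Result:
item   | manager
-------+--------
Xander | NULL   
Nate   | Xander 
Leo    | NULL   
Julia  | NULL   
Fiona  | Nate   
Dana   | Julia  


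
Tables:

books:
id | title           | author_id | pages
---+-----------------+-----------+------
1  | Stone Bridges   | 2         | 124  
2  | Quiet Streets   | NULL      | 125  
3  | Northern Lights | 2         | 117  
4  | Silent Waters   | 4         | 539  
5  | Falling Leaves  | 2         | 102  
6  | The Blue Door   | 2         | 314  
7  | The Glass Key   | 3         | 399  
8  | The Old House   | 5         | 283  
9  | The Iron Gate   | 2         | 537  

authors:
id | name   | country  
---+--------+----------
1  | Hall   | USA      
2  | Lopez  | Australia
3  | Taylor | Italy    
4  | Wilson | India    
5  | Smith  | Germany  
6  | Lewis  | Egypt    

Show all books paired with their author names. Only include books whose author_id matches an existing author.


INNER JOIN keeps only books rows whose author_id matches an id in authors. Walk through each book:
  - book 1 (Stone Bridges): author_id=2 -> matches Lopez
  - book 2 (Quiet Streets): author_id=NULL, no match -> dropped
  - book 3 (Northern Lights): author_id=2 -> matches Lopez
  - book 4 (Silent Waters): author_id=4 -> matches Wilson
  - book 5 (Falling Leaves): author_id=2 -> matches Lopez
  - book 6 (The Blue Door): author_id=2 -> matches Lopez
  - book 7 (The Glass Key): author_id=3 -> matches Taylor
  - book 8 (The Old House): author_id=5 -> matches Smith
  - book 9 (The Iron Gate): author_id=2 -> matches Lopez
So 1 of 9 rows is dropped.

SQL:
SELECT a.title, b.name AS author
FROM books a
INNER JOIN authors b ON a.author_id = b.id

Result:
title           | author
----------------+-------
Stone Bridges   | Lopez 
Northern Lights | Lopez 
Silent Waters   | Wilson
Falling Leaves  | Lopez 
The Blue Door   | Lopez 
The Glass Key   | Taylor
The Old House   | Smith 
The Iron Gate   | Lopez 


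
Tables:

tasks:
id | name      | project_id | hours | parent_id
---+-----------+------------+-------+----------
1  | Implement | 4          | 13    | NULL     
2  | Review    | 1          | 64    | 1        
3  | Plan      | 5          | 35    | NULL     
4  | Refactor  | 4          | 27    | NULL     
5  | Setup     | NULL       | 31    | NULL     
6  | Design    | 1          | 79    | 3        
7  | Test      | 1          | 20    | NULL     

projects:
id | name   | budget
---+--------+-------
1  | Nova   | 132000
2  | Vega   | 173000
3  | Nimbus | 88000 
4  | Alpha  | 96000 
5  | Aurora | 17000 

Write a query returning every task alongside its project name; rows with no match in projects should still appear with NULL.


LEFT JOIN keeps every row from tasks (the left table); where project_id has no match in projects, the project columns become NULL. Walk through each task:
  - task 1 (Implement): project_id=4 -> matches Alpha
  - task 2 (Review): project_id=1 -> matches Nova
  - task 3 (Plan): project_id=5 -> matches Aurora
  - task 4 (Refactor): project_id=4 -> matches Alpha
  - task 5 (Setup): project_id=NULL, no match -> kept with NULL
  - task 6 (Design): project_id=1 -> matches Nova
  - task 7 (Test): project_id=1 -> matches Nova
All 7 rows appear; 1 has NULL project.

SQL:
SELECT a.name, b.name AS project
FROM tasks a
LEFT JOIN projects b ON a.project_id = b.id

Result:
name      | project
----------+--------
Implement | Alpha  
Review    | Nova   
Plan      | Aurora 
Refactor  | Alpha  
Setup     | NULL   
Design    | Nova   
Test      | Nova   


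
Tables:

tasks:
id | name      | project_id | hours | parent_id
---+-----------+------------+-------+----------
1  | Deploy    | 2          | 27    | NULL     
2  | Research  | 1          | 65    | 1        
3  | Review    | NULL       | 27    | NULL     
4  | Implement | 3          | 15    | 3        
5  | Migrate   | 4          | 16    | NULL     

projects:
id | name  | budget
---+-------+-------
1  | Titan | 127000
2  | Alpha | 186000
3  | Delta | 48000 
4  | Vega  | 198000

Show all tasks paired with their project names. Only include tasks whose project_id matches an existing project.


INNER JOIN keeps only tasks rows whose project_id matches an id in projects. Walk through each task:
  - task 1 (Deploy): project_id=2 -> matches Alpha
  - task 2 (Research): project_id=1 -> matches Titan
  - task 3 (Review): project_id=NULL, no match -> dropped
  - task 4 (Implement): project_id=3 -> matches Delta
  - task 5 (Migrate): project_id=4 -> matches Vega
So 1 of 5 rows is dropped.

SQL:
SELECT a.name, b.name AS project
FROM tasks a
INNER JOIN projects b ON a.project_id = b.id

Result:
name      | project
----------+--------
Deploy    | Alpha  
Research  | Titan  
Implement | Delta  
Migrate   | Vega   


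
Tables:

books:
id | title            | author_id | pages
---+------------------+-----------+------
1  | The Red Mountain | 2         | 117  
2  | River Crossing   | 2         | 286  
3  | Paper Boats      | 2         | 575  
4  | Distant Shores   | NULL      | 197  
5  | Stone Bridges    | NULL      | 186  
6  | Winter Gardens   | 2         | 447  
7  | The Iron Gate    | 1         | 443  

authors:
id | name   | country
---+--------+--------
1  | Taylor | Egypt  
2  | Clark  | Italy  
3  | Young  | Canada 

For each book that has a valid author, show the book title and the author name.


INNER JOIN keeps only books rows whose author_id matches an id in authors. Walk through each book:
  - book 1 (The Red Mountain): author_id=2 -> matches Clark
  - book 2 (River Crossing): author_id=2 -> matches Clark
  - book 3 (Paper Boats): author_id=2 -> matches Clark
  - book 4 (Distant Shores): author_id=NULL, no match -> dropped
  - book 5 (Stone Bridges): author_id=NULL, no match -> dropped
  - book 6 (Winter Gardens): author_id=2 -> matches Clark
  - book 7 (The Iron Gate): author_id=1 -> matches Taylor
So 2 of 7 rows are dropped.

SQL:
SELECT a.title, b.name AS author
FROM books a
INNER JOIN authors b ON a.author_id = b.id

Result:
title            | author
-----------------+-------
The Red Mountain | Clark 
River Crossing   | Clark 
Paper Boats      | Clark 
Winter Gardens   | Clark 
The Iron Gate    | Taylor


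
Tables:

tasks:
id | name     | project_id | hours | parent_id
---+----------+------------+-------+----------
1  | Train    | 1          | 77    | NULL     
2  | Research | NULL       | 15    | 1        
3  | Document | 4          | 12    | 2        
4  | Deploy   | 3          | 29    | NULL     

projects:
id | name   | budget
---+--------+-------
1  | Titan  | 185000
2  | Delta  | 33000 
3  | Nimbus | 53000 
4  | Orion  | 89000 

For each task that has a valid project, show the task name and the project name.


INNER JOIN keeps only tasks rows whose project_id matches an id in projects. Walk through each task:
  - task 1 (Train): project_id=1 -> matches Titan
  - task 2 (Research): project_id=NULL, no match -> dropped
  - task 3 (Document): project_id=4 -> matches Orion
  - task 4 (Deploy): project_id=3 -> matches Nimbus
So 1 of 4 rows is dropped.

SQL:
SELECT a.name, b.name AS project
FROM tasks a
INNER JOIN projects b ON a.project_id = b.id

Result:
name     | project
---------+--------
Train    | Titan  
Document | Orion  
Deploy   | Nimbus 


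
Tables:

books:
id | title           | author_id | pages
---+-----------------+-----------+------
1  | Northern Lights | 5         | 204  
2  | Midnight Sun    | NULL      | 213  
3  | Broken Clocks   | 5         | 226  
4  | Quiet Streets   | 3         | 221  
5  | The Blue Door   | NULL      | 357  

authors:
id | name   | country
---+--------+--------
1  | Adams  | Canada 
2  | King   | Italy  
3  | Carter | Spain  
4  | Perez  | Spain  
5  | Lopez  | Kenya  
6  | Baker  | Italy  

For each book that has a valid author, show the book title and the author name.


INNER JOIN keeps only books rows whose author_id matches an id in authors. Walk through each book:
  - book 1 (Northern Lights): author_id=5 -> matches Lopez
  - book 2 (Midnight Sun): author_id=NULL, no match -> dropped
  - book 3 (Broken Clocks): author_id=5 -> matches Lopez
  - book 4 (Quiet Streets): author_id=3 -> matches Carter
  - book 5 (The Blue Door): author_id=NULL, no match -> dropped
So 2 of 5 rows are dropped.

SQL:
SELECT a.title, b.name AS author
FROM books a
INNER JOIN authors b ON a.author_id = b.id

Result:
title           | author
----------------+-------
Northern Lights | Lopez 
Broken Clocks   | Lopez 
Quiet Streets   | Carter


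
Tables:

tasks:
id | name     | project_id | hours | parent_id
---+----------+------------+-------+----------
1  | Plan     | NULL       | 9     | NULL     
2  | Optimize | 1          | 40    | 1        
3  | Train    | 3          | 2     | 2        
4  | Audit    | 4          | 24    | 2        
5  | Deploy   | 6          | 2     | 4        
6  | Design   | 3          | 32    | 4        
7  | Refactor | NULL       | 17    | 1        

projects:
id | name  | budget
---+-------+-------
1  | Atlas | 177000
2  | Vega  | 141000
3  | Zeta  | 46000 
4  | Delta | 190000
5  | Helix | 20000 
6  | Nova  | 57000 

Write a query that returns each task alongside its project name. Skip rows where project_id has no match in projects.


INNER JOIN keeps only tasks rows whose project_id matches an id in projects. Walk through each task:
  - task 1 (Plan): project_id=NULL, no match -> dropped
  - task 2 (Optimize): project_id=1 -> matches Atlas
  - task 3 (Train): project_id=3 -> matches Zeta
  - task 4 (Audit): project_id=4 -> matches Delta
  - task 5 (Deploy): project_id=6 -> matches Nova
  - task 6 (Design): project_id=3 -> matches Zeta
  - task 7 (Refactor): project_id=NULL, no match -> dropped
So 2 of 7 rows are dropped.

SQL:
SELECT a.name, b.name AS project
FROM tasks a
INNER JOIN projects b ON a.project_id = b.id

Result:
name     | project
---------+--------
Optimize | Atlas  
Train    | Zeta   
Audit    | Delta  
Deploy   | Nova   
Design   | Zeta   


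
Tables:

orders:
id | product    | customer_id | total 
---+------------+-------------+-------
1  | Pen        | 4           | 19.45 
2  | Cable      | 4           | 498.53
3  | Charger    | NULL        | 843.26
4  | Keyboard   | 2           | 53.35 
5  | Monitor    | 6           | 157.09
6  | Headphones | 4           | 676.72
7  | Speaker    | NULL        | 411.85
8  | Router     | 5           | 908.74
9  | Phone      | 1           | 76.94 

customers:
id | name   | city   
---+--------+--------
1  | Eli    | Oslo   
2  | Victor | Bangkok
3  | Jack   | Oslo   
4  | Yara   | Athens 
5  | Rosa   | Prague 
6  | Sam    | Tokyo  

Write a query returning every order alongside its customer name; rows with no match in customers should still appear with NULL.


LEFT JOIN keeps every row from orders (the left table); where customer_id has no match in customers, the customer columns become NULL. Walk through each order:
  - order 1 (Pen): customer_id=4 -> matches Yara
  - order 2 (Cable): customer_id=4 -> matches Yara
  - order 3 (Charger): customer_id=NULL, no match -> kept with NULL
  - order 4 (Keyboard): customer_id=2 -> matches Victor
  - order 5 (Monitor): customer_id=6 -> matches Sam
  - order 6 (Headphones): customer_id=4 -> matches Yara
  - order 7 (Speaker): customer_id=NULL, no match -> kept with NULL
  - order 8 (Router): customer_id=5 -> matches Rosa
  - order 9 (Phone): customer_id=1 -> matches Eli
All 9 rows appear; 2 have NULL customer.

SQL:
SELECT a.product, b.name AS customer
FROM orders a
LEFT JOIN customers b ON a.customer_id = b.id

Result:
product    | customer
-----------+---------
Pen        | Yara    
Cable      | Yara    
Charger    | NULL    
Keyboard   | Victor  
Monitor    | Sam     
Headphones | Yara    
Speaker    | NULL    
Router     | Rosa    
Phone      | Eli     


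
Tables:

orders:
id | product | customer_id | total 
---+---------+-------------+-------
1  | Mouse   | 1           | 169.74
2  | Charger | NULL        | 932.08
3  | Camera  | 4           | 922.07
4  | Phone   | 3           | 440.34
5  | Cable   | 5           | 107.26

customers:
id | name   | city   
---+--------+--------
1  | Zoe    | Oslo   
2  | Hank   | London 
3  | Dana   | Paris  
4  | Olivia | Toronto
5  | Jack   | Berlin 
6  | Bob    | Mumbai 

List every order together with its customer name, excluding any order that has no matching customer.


INNER JOIN keeps only orders rows whose customer_id matches an id in customers. Walk through each order:
  - order 1 (Mouse): customer_id=1 -> matches Zoe
  - order 2 (Charger): customer_id=NULL, no match -> dropped
  - order 3 (Camera): customer_id=4 -> matches Olivia
  - order 4 (Phone): customer_id=3 -> matches Dana
  - order 5 (Cable): customer_id=5 -> matches Jack
So 1 of 5 rows is dropped.

SQL:
SELECT a.product, b.name AS customer
FROM orders a
INNER JOIN customers b ON a.customer_id = b.id

Result:
product | customer
--------+---------
Mouse   | Zoe     
Camera  | Olivia  
Phone   | Dana    
Cable   | Jack    
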